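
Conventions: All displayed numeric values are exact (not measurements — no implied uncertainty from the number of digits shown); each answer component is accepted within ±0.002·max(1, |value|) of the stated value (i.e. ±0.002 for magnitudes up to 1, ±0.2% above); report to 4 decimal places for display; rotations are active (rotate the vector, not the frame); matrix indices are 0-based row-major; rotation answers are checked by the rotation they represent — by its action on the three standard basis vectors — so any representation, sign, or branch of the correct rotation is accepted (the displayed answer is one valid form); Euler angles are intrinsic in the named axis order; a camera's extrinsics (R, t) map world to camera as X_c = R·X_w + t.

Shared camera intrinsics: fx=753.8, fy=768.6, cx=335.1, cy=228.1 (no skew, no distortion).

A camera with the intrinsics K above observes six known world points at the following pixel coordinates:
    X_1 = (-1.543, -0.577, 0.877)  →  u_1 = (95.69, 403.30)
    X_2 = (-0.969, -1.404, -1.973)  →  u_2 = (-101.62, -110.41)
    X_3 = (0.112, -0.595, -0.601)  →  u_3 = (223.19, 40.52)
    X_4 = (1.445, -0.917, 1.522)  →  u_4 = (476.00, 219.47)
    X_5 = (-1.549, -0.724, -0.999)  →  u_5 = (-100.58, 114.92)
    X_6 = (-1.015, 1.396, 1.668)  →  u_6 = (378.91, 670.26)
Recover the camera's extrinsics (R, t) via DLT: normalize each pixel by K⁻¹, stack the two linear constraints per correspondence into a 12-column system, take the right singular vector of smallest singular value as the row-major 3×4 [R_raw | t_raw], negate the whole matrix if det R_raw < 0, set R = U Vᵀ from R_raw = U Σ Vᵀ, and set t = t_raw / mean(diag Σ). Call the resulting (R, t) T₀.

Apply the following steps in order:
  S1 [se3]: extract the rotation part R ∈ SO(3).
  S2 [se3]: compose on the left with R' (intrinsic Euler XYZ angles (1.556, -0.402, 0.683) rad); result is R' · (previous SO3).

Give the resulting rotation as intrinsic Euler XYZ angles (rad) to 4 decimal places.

source (pnp_recover): camera pose = R=[0.8114 0.4467 0.3769; -0.5138 0.2378 0.8243; 0.2786 -0.8625 0.4224], t=(-0.2400, -0.3600, 4.0296)
after S1 (rot_of_se3): [0.8114 0.4467 0.3769; -0.5138 0.2378 0.8243; 0.2786 -0.8625 0.4224]
after S2 (compose_so3): [0.7687 0.5182 -0.3750; -0.6277 0.7237 -0.2866; 0.1228 0.4557 0.8816]

rotation (euler_xyz) = (0.3143, -0.3844, -0.5932)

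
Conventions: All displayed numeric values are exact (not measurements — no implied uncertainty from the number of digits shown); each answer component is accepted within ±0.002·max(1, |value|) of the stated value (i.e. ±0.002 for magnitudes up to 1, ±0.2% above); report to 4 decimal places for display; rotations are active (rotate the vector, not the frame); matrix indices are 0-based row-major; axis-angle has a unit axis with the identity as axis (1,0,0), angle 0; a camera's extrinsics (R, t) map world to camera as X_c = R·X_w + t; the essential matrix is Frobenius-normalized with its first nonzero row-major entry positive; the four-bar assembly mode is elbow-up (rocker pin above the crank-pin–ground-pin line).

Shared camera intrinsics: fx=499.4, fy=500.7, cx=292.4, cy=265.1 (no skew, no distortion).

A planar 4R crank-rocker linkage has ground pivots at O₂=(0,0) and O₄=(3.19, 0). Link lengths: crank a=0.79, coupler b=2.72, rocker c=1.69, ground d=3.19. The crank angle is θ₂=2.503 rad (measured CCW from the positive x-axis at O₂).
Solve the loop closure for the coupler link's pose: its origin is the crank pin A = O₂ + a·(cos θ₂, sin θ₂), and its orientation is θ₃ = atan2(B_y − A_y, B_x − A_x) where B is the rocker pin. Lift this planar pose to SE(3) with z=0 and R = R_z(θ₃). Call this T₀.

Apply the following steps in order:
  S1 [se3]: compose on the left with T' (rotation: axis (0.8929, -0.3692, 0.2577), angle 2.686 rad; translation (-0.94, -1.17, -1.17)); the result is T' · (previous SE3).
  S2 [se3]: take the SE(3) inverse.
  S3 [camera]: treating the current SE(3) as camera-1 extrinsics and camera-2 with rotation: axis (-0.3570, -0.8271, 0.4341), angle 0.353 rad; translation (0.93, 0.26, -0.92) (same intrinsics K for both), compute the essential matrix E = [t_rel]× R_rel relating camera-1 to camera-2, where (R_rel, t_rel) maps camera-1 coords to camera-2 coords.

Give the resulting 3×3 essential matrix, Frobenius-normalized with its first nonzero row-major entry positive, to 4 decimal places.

matrix = [0.5832 0.3485 0.1950; 0.1597 -0.4901 0.3673; -0.0972 0.2337 -0.1889]

source (fourbar_fk): coupler pose = R=[0.9645 -0.2641 0.0000; 0.2641 0.9645 0.0000; 0.0000 0.0000 1.0000], t=(-0.6343, 0.4709, 0.0000)
after S1 (compose_se3): R=[0.3982 -0.8753 0.2743; -0.6629 -0.4813 -0.5735; 0.6340 0.0465 -0.7719], t=(-1.6783, -1.1461, -1.4501)
after S2 (invert_se3): R=[0.3982 -0.6629 0.6340; -0.8753 -0.4813 0.0465; 0.2743 -0.5735 -0.7719], t=(0.8279, -1.9531, -1.3163)
after S3 (essential): [0.5832 0.3485 0.1950; 0.1597 -0.4901 0.3673; -0.0972 0.2337 -0.1889]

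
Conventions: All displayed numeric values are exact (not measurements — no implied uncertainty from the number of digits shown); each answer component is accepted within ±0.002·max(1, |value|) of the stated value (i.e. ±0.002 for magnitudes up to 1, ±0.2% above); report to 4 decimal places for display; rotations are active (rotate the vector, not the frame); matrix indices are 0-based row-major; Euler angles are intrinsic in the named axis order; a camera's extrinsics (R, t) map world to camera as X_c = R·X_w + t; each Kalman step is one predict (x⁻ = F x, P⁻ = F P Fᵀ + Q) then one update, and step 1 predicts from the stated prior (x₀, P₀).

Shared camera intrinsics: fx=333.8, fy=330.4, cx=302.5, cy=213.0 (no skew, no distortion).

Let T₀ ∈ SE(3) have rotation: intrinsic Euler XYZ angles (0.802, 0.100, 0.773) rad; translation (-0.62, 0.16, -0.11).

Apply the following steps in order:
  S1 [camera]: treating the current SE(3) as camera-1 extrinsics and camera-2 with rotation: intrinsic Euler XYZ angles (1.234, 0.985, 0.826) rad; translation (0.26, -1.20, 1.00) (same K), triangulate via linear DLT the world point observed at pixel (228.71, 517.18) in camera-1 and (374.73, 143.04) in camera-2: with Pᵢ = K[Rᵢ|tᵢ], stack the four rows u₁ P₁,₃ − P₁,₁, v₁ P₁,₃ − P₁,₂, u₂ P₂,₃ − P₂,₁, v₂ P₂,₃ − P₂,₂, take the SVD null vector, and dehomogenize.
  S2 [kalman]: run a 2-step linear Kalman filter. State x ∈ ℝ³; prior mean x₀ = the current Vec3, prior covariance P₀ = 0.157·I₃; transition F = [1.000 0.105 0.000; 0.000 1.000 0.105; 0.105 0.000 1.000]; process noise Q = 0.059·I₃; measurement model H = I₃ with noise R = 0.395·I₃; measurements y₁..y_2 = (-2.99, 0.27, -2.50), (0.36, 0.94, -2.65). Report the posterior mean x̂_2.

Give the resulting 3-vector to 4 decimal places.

after S1 (triangulate): (1.4849, 1.1036, 0.2679)
after S2 (kf_track): (0.0714, 0.6941, -1.3492)

result = (0.0714, 0.6941, -1.3492)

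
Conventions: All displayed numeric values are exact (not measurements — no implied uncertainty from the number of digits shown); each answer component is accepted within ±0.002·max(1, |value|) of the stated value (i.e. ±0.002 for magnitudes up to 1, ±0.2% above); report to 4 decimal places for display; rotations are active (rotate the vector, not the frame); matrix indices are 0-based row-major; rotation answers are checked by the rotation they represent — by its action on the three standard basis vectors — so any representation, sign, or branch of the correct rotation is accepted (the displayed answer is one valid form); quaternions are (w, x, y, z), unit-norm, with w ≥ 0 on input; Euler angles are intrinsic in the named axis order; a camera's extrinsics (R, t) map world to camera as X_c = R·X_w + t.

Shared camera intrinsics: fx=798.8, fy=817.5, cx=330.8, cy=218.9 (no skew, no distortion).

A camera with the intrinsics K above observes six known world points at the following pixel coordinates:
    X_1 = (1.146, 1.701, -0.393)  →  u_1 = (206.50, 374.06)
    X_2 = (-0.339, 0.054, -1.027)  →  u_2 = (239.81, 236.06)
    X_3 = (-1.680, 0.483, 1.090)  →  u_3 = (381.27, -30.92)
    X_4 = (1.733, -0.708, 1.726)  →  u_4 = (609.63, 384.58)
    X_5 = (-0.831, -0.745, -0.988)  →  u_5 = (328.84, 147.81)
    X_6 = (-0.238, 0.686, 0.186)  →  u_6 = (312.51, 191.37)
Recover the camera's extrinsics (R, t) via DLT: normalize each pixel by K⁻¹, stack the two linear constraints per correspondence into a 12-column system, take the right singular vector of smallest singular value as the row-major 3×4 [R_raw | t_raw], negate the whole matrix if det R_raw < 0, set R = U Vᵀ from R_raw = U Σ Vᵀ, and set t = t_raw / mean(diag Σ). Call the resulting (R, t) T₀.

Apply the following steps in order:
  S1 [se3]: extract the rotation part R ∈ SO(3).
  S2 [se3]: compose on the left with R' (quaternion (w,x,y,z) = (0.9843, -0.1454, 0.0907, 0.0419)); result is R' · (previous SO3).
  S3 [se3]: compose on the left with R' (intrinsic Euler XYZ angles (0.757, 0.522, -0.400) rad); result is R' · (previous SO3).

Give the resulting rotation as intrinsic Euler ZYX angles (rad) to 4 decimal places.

source (pnp_recover): camera pose = R=[0.1704 -0.7144 0.6786; 0.9542 -0.0523 -0.2947; 0.2460 0.6977 0.6728], t=(0.2700, 0.1200, 5.3298)
after S1 (rot_of_se3): [0.1704 -0.7144 0.6786; 0.9542 -0.0523 -0.2947; 0.2460 0.6977 0.6728]
after S2 (compose_so3): [0.1041 -0.5784 0.8091; 0.9923 0.1150 -0.0454; -0.0668 0.8076 0.5859]
after S3 (compose_so3): [0.3848 -0.0203 0.9228; 0.8398 -0.4071 -0.3591; 0.3830 0.9132 -0.1396]

rotation (euler_zyx) = (1.1412, -0.3930, 1.7225)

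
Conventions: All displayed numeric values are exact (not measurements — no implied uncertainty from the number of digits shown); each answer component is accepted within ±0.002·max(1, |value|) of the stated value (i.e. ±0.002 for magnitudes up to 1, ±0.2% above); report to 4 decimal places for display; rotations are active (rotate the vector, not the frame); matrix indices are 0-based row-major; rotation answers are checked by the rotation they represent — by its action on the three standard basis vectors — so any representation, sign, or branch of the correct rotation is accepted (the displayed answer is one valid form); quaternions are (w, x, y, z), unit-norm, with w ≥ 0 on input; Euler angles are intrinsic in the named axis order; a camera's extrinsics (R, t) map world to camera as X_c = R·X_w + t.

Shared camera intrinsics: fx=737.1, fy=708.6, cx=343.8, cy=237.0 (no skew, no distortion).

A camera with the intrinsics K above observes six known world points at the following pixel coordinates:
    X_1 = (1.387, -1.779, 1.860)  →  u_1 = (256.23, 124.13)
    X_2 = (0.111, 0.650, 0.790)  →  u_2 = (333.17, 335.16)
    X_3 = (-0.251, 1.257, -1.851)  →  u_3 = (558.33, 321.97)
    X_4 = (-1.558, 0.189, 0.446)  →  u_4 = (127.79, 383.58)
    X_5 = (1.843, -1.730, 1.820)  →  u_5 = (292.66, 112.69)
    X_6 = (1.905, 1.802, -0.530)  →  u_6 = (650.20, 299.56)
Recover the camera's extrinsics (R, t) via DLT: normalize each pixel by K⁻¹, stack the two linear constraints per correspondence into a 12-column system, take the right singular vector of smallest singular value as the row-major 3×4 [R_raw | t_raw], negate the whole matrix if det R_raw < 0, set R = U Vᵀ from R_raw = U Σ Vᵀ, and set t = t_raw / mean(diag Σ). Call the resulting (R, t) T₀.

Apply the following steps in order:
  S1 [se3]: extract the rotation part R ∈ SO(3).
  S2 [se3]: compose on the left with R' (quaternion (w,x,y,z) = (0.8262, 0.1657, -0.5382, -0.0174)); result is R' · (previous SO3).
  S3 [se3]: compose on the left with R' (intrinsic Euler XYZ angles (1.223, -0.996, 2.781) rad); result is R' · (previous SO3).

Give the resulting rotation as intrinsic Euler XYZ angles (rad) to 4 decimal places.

source (pnp_recover): camera pose = R=[0.7288 0.5598 -0.3943; -0.4129 0.8187 0.3991; 0.5462 -0.1281 0.8278], t=(-0.2198, 0.0301, 5.3722)
after S1 (rot_of_se3): [0.7288 0.5598 -0.3943; -0.4129 0.8187 0.3991; 0.5462 -0.1281 0.8278]
after S2 (compose_so3): [-0.1210 0.2273 -0.9663; -0.6802 0.6900 0.2475; 0.7230 0.6872 0.0711]
after S3 (compose_so3): [-0.4148 -0.8248 0.3844; -0.4458 -0.1840 -0.8760; 0.7932 -0.5347 -0.2914]

rotation (euler_xyz) = (1.8919, 0.3945, 2.0368)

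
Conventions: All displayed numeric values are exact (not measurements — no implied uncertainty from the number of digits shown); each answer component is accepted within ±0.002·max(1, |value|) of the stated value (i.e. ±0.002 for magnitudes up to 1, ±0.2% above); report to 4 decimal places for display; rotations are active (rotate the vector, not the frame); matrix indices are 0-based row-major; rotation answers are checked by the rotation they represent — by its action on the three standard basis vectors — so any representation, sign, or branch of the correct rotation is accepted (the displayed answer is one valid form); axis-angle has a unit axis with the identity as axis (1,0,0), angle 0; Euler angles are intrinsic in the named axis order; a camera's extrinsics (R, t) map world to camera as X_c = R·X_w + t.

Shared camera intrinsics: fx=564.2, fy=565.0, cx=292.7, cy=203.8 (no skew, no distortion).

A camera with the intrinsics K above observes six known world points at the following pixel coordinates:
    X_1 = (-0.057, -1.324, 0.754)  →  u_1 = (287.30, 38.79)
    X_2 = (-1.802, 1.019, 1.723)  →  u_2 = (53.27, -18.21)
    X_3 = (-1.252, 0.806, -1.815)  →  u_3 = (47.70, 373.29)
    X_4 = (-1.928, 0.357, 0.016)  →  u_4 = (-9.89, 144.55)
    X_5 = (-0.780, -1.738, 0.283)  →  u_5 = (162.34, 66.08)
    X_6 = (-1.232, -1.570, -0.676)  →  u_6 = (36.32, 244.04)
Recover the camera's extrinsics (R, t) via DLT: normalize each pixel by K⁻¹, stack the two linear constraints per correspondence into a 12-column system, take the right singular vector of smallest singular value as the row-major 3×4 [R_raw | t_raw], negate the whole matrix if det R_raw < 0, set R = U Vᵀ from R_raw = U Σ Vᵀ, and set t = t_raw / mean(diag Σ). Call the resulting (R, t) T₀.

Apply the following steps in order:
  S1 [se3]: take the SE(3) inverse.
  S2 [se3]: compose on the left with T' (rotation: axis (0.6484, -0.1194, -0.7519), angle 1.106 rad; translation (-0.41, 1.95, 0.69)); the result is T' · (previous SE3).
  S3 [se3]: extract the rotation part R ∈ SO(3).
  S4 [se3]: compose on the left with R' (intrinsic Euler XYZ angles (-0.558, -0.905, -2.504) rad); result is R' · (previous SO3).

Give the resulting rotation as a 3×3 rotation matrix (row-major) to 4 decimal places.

rotation (matrix) = ((-0.3345, 0.4842, -0.8085), (-0.0405, -0.8645, -0.5009), (-0.9415, -0.1348, 0.3088))

source (pnp_recover): camera pose = R=[0.9460 -0.2977 0.1280; 0.1536 0.0641 -0.9861; 0.2854 0.9525 0.1064], t=(-0.4700, -0.1801, 4.6802)
after S1 (invert_se3): R=[0.9460 0.1536 0.2854; -0.2977 0.0641 0.9525; 0.1280 -0.9861 0.1064], t=(-0.8633, -4.5863, -0.6153)
after S2 (compose_se3): R=[0.4080 0.5153 0.7536; -0.8799 0.4422 0.1740; -0.2436 -0.7341 0.6338], t=(-3.6527, 0.8015, -2.5231)
after S3 (rot_of_se3): [0.4080 0.5153 0.7536; -0.8799 0.4422 0.1740; -0.2436 -0.7341 0.6338]
after S4 (compose_so3): [-0.3345 0.4842 -0.8085; -0.0405 -0.8645 -0.5009; -0.9415 -0.1348 0.3088]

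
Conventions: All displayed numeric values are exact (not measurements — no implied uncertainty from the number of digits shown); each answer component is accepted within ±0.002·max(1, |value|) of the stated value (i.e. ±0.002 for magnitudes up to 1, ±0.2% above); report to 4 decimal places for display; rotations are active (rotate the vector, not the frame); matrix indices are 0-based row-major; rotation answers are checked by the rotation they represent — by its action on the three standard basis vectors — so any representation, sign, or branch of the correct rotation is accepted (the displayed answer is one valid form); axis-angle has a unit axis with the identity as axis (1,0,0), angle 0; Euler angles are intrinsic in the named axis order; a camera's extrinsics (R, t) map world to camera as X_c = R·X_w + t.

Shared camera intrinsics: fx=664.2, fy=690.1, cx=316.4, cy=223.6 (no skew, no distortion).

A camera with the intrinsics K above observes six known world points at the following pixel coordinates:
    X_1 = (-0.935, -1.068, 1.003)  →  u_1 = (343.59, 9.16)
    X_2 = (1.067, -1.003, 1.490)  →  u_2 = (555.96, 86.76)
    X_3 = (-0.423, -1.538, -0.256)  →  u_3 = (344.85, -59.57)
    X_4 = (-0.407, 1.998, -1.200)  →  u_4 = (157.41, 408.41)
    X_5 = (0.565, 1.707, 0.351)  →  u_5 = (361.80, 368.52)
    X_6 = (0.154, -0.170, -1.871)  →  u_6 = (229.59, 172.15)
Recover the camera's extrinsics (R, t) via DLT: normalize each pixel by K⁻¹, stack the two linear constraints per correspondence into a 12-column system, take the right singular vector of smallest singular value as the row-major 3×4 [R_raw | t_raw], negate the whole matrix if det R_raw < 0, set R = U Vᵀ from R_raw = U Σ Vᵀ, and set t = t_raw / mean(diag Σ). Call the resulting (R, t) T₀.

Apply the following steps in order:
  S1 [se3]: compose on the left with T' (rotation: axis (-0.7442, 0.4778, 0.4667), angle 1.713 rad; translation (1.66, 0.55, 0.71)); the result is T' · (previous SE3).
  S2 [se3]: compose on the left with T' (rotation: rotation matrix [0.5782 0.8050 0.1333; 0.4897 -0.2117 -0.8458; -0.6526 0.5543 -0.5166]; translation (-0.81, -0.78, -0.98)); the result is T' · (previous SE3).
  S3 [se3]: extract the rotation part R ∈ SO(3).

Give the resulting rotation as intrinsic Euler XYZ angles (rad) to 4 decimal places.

rotation (euler_xyz) = (-0.6395, 1.1500, 2.5830)

source (pnp_recover): camera pose = R=[0.8302 -0.2805 0.4818; 0.3939 0.9067 -0.1507; -0.3945 0.3149 0.8632], t=(0.2500, -0.4600, 5.3700)
after S1 (compose_se3): R=[0.0353 -0.9006 0.4332; -0.2977 0.4043 0.8648; -0.9540 -0.1595 -0.2539], t=(2.5925, 5.8326, 1.2890)
after S2 (compose_se3): R=[-0.3464 -0.2165 0.9128; 0.8872 -0.3917 0.2438; 0.3048 0.8943 0.3278], t=(5.5557, -1.8355, -0.1048)
after S3 (rot_of_se3): [-0.3464 -0.2165 0.9128; 0.8872 -0.3917 0.2438; 0.3048 0.8943 0.3278]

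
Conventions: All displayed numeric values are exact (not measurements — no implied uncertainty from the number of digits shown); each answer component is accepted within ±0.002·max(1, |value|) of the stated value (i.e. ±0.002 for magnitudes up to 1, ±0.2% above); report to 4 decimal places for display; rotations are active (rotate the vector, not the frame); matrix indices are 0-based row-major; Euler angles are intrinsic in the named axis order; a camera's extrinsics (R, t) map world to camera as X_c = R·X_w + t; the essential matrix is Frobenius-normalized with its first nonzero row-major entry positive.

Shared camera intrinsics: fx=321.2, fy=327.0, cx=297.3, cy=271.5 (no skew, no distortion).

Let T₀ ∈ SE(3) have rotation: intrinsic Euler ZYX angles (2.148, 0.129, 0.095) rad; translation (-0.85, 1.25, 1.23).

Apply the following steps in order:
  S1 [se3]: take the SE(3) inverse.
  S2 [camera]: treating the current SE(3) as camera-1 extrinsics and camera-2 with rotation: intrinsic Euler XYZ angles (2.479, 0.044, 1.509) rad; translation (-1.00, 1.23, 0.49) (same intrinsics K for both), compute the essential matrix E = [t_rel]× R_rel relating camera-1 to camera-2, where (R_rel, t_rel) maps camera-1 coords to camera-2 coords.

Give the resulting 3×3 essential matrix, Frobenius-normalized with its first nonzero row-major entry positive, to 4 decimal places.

matrix = [0.0530 0.0053 -0.3793; 0.0931 -0.4809 -0.4280; -0.0216 -0.5162 0.4040]

after S1 (invert_se3): R=[-0.5411 0.8310 -0.1286; -0.8409 -0.5330 0.0941; 0.0096 0.1591 0.9872], t=(-1.3405, -0.1642, -1.4050)
after S2 (essential): [0.0530 0.0053 -0.3793; 0.0931 -0.4809 -0.4280; -0.0216 -0.5162 0.4040]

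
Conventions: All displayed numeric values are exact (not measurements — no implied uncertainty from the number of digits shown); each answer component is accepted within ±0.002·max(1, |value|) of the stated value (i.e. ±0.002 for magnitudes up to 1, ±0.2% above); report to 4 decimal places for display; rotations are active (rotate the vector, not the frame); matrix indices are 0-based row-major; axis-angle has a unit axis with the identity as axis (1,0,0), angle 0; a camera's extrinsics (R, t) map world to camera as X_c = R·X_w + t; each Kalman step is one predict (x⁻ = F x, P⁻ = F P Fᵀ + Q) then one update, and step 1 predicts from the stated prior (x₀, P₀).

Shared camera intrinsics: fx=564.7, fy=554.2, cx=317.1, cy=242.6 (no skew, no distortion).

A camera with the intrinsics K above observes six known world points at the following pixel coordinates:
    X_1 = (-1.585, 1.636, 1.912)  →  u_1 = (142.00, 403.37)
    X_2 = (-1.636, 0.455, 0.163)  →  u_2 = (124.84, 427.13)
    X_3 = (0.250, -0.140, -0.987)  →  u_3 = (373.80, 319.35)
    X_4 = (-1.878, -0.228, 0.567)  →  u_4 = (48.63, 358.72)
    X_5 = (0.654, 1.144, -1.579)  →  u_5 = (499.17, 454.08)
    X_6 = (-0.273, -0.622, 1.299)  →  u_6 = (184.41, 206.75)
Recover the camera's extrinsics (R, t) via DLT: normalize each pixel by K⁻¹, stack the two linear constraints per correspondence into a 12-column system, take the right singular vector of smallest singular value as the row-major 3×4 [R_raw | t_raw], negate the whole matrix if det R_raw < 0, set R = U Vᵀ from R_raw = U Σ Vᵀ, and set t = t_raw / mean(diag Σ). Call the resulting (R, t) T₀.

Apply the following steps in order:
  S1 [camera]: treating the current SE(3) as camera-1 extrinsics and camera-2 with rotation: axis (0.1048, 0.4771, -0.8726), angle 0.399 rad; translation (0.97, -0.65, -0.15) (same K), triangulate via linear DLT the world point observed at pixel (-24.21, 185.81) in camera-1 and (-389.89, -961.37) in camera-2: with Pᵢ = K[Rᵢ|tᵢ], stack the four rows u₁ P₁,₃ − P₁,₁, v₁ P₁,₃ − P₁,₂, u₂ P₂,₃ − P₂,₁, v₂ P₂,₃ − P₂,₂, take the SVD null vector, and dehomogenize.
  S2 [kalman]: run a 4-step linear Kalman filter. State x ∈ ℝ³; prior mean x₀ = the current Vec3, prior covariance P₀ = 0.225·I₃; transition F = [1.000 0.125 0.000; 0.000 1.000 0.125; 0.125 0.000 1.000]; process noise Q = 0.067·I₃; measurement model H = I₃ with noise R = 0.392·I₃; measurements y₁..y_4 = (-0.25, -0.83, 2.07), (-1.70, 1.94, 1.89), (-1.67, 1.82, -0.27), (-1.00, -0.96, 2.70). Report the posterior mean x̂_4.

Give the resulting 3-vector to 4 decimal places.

result = (-1.2119, 0.3037, 1.2745)

source (pnp_recover): camera pose = R=[0.8320 0.2703 -0.4844; -0.4577 0.8280 -0.3241; 0.3135 0.4913 0.8126], t=(-0.2500, 0.4600, 4.7599)
after S1 (triangulate): (-1.6369, -1.6910, 0.6610)
after S2 (kf_track): (-1.2119, 0.3037, 1.2745)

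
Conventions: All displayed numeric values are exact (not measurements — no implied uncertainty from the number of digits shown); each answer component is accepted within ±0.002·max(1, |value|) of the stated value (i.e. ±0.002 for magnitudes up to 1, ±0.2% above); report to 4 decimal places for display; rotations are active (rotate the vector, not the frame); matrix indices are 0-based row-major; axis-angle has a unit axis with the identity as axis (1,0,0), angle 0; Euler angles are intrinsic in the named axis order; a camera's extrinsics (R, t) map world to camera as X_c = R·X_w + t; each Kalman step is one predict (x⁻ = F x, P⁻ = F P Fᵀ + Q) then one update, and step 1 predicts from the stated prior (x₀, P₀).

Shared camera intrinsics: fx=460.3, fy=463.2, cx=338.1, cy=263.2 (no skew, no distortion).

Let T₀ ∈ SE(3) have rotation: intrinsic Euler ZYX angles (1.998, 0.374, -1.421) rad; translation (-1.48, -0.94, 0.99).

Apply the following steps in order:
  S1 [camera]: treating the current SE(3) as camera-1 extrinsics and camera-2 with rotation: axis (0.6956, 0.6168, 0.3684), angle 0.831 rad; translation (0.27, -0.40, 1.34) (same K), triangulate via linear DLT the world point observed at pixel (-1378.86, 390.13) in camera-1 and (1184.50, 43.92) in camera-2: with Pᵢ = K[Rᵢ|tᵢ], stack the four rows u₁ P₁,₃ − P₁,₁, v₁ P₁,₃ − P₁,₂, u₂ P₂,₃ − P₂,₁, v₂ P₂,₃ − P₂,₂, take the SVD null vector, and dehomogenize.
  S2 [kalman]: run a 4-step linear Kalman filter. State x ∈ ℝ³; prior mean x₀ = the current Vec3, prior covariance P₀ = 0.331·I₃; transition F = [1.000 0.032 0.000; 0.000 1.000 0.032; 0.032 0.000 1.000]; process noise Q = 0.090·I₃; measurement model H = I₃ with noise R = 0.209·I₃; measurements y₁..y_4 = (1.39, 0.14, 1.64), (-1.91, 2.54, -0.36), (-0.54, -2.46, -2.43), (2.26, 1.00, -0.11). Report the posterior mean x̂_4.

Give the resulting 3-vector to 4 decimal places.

after S1 (triangulate): (1.8528, -0.4816, 1.5336)
after S2 (kf_track): (0.8697, 0.1988, -0.5071)

result = (0.8697, 0.1988, -0.5071)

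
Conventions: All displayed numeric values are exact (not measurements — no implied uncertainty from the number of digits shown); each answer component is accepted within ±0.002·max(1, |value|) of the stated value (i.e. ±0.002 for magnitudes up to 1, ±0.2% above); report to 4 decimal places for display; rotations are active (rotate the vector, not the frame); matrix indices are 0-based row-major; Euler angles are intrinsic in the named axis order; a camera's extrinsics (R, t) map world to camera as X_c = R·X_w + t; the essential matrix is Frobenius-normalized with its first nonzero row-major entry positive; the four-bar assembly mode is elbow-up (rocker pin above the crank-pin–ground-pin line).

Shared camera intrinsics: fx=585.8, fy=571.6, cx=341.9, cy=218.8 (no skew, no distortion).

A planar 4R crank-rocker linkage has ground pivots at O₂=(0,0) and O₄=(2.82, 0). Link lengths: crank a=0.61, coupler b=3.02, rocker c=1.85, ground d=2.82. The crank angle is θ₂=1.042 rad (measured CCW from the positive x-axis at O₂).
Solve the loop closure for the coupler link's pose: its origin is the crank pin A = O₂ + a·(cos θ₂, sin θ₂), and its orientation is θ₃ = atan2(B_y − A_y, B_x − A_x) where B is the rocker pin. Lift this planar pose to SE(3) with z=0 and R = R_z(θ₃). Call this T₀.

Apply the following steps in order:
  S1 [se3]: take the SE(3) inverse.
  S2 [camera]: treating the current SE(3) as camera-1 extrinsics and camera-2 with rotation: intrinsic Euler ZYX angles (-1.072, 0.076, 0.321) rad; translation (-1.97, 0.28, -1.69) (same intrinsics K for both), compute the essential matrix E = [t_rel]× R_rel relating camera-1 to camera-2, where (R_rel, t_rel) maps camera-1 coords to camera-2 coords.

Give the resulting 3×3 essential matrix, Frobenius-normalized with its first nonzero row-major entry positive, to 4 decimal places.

source (fourbar_fk): coupler pose = R=[0.9008 -0.4343 0.0000; 0.4343 0.9008 0.0000; 0.0000 0.0000 1.0000], t=(0.3077, 0.5267, 0.0000)
after S1 (invert_se3): R=[0.9008 0.4343 0.0000; -0.4343 0.9008 0.0000; 0.0000 0.0000 1.0000], t=(-0.5059, -0.3408, 0.0000)
after S2 (essential): [0.3096 -0.4296 0.0359; 0.3860 0.1427 -0.5693; -0.2162 0.4046 -0.1197]

matrix = [0.3096 -0.4296 0.0359; 0.3860 0.1427 -0.5693; -0.2162 0.4046 -0.1197]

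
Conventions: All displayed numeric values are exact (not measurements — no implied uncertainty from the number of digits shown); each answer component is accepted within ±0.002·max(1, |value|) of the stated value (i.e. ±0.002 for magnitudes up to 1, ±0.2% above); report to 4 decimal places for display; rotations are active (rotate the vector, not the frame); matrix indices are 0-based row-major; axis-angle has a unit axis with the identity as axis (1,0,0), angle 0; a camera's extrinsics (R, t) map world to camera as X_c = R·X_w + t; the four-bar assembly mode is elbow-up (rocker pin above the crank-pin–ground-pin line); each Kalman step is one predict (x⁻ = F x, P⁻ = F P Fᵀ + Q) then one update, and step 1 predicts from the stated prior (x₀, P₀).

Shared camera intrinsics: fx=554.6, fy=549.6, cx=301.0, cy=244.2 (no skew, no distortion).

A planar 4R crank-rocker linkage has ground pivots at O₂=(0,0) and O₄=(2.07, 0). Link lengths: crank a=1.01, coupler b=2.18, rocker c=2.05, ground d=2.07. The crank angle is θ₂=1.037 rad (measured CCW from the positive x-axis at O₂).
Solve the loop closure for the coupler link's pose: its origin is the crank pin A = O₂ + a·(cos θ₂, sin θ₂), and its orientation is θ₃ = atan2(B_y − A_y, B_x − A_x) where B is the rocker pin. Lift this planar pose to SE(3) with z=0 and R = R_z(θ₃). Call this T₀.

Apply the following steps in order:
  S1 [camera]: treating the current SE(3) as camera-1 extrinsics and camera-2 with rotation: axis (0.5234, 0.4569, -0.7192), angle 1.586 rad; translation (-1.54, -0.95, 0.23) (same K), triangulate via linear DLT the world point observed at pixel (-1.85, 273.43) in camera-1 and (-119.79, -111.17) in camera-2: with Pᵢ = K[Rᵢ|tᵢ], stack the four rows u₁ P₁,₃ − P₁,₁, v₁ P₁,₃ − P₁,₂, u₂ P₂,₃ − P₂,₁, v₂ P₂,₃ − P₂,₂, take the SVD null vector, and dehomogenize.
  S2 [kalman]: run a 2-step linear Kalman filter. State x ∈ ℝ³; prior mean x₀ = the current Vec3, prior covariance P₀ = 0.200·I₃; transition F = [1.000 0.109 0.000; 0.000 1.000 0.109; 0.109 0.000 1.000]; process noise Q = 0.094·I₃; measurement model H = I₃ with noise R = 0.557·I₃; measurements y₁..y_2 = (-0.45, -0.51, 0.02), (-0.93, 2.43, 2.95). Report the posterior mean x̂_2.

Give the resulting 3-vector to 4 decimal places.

result = (-1.0123, 0.9315, 1.5845)

source (fourbar_fk): coupler pose = R=[0.8467 -0.5321 0.0000; 0.5321 0.8467 0.0000; 0.0000 0.0000 1.0000], t=(0.5139, 0.8695, 0.0000)
after S1 (triangulate): (-1.5704, 0.0573, 1.5497)
after S2 (kf_track): (-1.0123, 0.9315, 1.5845)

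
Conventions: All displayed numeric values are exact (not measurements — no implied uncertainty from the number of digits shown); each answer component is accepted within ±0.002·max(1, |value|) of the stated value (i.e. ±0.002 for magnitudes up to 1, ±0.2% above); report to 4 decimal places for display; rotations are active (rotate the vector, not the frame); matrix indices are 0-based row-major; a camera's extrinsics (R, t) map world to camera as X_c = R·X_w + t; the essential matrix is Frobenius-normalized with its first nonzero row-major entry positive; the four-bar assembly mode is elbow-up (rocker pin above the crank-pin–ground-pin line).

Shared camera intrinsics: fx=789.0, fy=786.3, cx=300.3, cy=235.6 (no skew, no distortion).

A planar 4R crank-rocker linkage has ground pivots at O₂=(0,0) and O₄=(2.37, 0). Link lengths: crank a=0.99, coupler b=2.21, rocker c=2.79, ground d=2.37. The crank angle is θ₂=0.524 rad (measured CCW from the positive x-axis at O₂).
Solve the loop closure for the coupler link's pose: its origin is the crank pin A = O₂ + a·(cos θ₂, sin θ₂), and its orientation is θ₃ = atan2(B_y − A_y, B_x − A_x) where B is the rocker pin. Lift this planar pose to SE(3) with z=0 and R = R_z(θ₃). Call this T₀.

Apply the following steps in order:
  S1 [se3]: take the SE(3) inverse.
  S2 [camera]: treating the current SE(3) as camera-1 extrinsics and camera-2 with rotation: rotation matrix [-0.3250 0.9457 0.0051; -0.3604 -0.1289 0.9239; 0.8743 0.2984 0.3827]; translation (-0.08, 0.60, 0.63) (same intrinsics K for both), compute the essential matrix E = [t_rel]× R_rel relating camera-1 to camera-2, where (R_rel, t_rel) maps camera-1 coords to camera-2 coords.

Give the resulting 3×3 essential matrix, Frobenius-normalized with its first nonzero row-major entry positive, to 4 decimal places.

source (fourbar_fk): coupler pose = R=[0.2613 -0.9653 0.0000; 0.9653 0.2613 0.0000; 0.0000 0.0000 1.0000], t=(0.8572, 0.4953, 0.0000)
after S1 (invert_se3): R=[0.2613 0.9653 0.0000; -0.9653 0.2613 -0.0000; 0.0000 0.0000 1.0000], t=(-0.7021, 0.6979, 0.0000)
after S2 (essential): [0.2061 -0.2987 -0.6048; 0.5517 0.4297 -0.0156; -0.0969 -0.0425 0.0458]

matrix = [0.2061 -0.2987 -0.6048; 0.5517 0.4297 -0.0156; -0.0969 -0.0425 0.0458]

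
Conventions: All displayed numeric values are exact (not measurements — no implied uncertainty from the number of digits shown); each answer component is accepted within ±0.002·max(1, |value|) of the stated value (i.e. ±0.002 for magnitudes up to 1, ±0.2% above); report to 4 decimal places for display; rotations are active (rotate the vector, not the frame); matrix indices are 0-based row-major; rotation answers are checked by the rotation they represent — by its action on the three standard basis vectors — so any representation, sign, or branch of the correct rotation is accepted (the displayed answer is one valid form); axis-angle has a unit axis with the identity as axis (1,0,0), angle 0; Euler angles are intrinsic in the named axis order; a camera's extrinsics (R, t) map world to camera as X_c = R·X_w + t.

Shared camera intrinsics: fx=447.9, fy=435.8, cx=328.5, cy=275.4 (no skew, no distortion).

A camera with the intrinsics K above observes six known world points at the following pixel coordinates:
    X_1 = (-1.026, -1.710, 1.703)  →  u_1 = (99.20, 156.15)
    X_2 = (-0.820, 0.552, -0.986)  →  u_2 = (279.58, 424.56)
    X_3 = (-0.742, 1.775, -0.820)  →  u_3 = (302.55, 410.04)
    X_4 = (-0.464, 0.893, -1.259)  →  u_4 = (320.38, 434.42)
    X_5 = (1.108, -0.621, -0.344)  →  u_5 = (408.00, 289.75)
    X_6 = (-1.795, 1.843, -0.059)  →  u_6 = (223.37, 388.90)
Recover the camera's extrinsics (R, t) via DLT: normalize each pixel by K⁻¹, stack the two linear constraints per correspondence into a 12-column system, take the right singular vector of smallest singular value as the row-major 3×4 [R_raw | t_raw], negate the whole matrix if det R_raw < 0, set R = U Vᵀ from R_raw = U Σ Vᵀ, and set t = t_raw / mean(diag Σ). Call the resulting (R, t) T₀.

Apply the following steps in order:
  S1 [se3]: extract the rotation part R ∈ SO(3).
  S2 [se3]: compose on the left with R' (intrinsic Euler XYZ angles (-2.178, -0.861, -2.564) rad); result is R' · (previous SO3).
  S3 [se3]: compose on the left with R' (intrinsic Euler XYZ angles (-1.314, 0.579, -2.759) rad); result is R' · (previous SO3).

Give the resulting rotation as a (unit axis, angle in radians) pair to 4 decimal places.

source (pnp_recover): camera pose = R=[0.9187 0.1561 -0.3628; -0.3941 0.3028 -0.8678; -0.0256 0.9402 0.3397], t=(-0.2700, 0.4700, 5.0996)
after S1 (rot_of_se3): [0.9187 0.1561 -0.3628; -0.3941 0.3028 -0.8678; -0.0256 0.9402 0.3397]
after S2 (compose_so3): [-0.6224 -0.6906 -0.3683; -0.5294 0.7181 -0.4518; 0.5765 -0.0863 -0.8125]
after S3 (compose_so3): [0.6334 0.7134 -0.2998; 0.4495 -0.6545 -0.6080; -0.6299 0.2503 -0.7352]

rotation (axis_angle) = ((0.8971, 0.3451, -0.2759), 2.6428)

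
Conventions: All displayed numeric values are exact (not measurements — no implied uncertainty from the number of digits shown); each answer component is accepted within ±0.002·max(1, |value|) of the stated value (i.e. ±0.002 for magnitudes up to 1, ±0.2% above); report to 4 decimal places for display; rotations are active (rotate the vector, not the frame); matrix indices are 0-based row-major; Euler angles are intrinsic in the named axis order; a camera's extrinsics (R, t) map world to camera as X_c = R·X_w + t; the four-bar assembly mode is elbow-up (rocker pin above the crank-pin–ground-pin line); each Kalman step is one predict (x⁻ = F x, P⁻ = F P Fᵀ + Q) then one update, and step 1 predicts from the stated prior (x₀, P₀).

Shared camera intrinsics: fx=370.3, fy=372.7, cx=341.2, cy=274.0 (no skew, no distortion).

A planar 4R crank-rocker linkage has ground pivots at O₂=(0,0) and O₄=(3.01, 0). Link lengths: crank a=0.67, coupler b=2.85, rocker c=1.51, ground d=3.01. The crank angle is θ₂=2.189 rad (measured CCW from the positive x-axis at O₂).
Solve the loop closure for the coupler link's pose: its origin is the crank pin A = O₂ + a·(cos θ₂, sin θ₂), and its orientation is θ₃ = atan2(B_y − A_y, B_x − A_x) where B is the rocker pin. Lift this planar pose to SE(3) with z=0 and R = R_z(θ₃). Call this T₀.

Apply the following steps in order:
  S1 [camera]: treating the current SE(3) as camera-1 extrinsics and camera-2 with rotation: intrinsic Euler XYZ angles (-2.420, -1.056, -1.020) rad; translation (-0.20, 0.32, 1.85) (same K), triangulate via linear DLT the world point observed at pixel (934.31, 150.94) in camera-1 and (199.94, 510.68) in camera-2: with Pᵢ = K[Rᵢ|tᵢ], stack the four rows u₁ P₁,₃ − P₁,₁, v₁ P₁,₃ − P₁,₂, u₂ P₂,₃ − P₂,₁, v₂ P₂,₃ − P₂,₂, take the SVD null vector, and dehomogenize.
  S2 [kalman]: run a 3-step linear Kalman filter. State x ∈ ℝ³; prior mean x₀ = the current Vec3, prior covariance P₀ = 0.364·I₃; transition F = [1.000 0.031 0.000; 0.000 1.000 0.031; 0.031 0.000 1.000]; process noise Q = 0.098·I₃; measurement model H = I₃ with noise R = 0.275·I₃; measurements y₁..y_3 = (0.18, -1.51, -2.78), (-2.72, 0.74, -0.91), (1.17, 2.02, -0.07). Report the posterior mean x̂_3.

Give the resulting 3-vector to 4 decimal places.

source (fourbar_fk): coupler pose = R=[0.9588 -0.2840 0.0000; 0.2840 0.9588 0.0000; 0.0000 0.0000 1.0000], t=(-0.3883, 0.5460, 0.0000)
after S1 (triangulate): (1.5491, -1.3463, 0.9236)
after S2 (kf_track): (0.0007, 0.7087, -0.6395)

result = (0.0007, 0.7087, -0.6395)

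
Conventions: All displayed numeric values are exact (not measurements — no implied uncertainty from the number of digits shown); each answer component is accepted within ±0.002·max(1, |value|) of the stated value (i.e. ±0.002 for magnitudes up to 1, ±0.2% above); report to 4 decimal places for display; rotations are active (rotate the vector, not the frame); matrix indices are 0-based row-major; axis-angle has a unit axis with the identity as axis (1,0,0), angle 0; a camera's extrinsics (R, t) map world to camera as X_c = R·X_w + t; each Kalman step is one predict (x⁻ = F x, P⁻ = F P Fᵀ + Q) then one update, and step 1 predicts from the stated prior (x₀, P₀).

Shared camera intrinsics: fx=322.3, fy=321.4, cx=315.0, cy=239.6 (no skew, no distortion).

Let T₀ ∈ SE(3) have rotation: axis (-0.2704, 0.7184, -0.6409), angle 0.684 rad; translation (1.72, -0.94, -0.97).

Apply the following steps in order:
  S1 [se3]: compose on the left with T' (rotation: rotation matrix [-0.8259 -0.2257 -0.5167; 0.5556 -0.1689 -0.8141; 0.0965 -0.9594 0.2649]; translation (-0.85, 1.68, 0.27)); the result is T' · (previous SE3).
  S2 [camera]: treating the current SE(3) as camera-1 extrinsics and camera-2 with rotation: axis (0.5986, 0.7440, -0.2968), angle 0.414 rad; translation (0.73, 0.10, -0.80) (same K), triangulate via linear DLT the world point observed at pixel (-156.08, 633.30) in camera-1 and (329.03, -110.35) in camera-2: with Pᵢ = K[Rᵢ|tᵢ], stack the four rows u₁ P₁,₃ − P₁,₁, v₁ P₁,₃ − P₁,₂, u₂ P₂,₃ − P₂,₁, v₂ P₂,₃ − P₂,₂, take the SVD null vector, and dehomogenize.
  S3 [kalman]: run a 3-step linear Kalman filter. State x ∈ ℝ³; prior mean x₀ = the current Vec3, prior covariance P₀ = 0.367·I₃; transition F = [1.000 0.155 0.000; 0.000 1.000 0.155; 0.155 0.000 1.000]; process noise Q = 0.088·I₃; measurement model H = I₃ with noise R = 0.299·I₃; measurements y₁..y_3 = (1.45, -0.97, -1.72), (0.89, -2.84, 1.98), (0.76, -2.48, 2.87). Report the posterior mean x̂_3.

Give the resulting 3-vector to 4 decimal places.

result = (0.5298, -1.8886, 1.6677)

after S1 (compose_se3): R=[-0.3380 -0.3577 -0.8705; 0.8534 0.2736 -0.4437; 0.3969 -0.8928 0.2128], t=(-1.5571, 3.5841, 1.0809)
after S2 (triangulate): (-1.0669, -0.6256, 1.4380)
after S3 (kf_track): (0.5298, -1.8886, 1.6677)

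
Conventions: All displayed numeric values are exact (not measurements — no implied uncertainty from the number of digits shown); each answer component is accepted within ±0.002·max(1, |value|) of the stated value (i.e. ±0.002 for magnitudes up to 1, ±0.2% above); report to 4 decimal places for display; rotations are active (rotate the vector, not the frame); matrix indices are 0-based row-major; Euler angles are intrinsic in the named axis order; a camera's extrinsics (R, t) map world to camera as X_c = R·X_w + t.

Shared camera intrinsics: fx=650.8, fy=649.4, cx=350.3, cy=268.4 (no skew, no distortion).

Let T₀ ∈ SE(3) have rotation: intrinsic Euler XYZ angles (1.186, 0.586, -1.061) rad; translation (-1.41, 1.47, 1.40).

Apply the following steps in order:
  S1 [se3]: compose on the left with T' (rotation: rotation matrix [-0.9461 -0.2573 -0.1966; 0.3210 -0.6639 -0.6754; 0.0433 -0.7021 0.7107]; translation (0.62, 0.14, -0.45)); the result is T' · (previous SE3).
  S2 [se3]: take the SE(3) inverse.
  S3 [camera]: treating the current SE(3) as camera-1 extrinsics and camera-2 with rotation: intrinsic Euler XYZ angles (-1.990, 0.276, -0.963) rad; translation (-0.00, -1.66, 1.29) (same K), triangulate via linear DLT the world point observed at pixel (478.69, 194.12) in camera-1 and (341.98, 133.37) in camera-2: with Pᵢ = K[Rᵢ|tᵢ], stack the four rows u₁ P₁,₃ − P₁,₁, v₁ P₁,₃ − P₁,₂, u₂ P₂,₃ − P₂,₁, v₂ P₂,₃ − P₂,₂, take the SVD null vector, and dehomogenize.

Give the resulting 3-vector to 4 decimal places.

after S1 (compose_se3): R=[-0.1857 -0.9036 -0.3860; 0.7968 -0.3684 0.4790; -0.5750 -0.2186 0.7884], t=(1.3004, -2.2341, -0.5481)
after S2 (invert_se3): R=[-0.1857 0.7968 -0.5750; -0.9036 -0.3684 -0.2186; -0.3860 0.4790 0.7884], t=(1.7065, 0.2323, 2.0042)
after S3 (triangulate): (0.6186, -0.7855, 0.9468)

result = (0.6186, -0.7855, 0.9468)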